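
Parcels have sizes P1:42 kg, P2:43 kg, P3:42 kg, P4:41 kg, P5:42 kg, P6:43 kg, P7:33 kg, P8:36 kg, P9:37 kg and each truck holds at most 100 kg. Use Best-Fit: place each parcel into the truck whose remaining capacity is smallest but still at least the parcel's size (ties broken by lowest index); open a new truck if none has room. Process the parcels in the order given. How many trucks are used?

Put P1 (42 kg) in truck 1; 58 kg remain.
Put P2 (43 kg) in truck 1; 15 kg remain.
Put P3 (42 kg) in truck 2; 58 kg remain.
Put P4 (41 kg) in truck 2; 17 kg remain.
Put P5 (42 kg) in truck 3; 58 kg remain.
Put P6 (43 kg) in truck 3; 15 kg remain.
Put P7 (33 kg) in truck 4; 67 kg remain.
Put P8 (36 kg) in truck 4; 31 kg remain.
Put P9 (37 kg) in truck 5; 63 kg remain.
Final trucks: [42,43] [42,41] [42,43] [33,36] [37].

5 trucks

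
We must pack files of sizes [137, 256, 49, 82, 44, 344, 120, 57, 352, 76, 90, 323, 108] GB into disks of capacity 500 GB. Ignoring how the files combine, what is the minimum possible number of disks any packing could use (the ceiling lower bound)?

5 disks

Total size = 137 + 256 + 49 + 82 + 44 + 344 + 120 + 57 + 352 + 76 + 90 + 323 + 108 = 2038 GB.
⌈2038 / 500⌉ = 5.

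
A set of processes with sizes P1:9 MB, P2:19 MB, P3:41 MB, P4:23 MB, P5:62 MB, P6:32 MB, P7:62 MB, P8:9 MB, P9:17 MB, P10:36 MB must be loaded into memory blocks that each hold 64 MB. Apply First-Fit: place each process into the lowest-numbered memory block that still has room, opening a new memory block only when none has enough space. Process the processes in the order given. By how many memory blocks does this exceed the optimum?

First-Fit: [9,19,23,9] [41,17] [62] [32] [62] [36] → 6 memory blocks.
Total size 310 MB; any packing needs at least ⌈310/64⌉ = 5 memory blocks.
An optimal packing achieves that bound: [62] [62] [41,23] [36,19,9] [32,17,9] → 5 memory blocks.
Excess: 6 − 5 = 1.

1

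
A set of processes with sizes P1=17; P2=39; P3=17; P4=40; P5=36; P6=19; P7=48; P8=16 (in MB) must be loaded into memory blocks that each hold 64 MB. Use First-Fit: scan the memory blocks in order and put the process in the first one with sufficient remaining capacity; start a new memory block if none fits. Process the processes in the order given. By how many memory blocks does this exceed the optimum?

First-Fit: [17,39] [17,40] [36,19] [48,16] → 4 memory blocks.
Total size 232 MB; any packing needs at least ⌈232/64⌉ = 4 memory blocks.
So 4 is already optimal.

0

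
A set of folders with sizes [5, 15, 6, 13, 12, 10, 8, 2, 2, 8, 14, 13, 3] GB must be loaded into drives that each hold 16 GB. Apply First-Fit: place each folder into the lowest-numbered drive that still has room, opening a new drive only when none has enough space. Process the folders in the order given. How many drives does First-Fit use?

8 drives

Put 5 GB in drive 1; 11 GB remain.
Put 15 GB in drive 2; 1 GB remain.
Put 6 GB in drive 1; 5 GB remain.
Put 13 GB in drive 3; 3 GB remain.
Put 12 GB in drive 4; 4 GB remain.
Put 10 GB in drive 5; 6 GB remain.
Put 8 GB in drive 6; 8 GB remain.
Put 2 GB in drive 1; 3 GB remain.
Put 2 GB in drive 1; 1 GB remain.
Put 8 GB in drive 6; 0 GB remain.
Put 14 GB in drive 7; 2 GB remain.
Put 13 GB in drive 8; 3 GB remain.
Put 3 GB in drive 3; 0 GB remain.
Final drives: [5,6,2,2] [15] [13,3] [12] [10] [8,8] [14] [13].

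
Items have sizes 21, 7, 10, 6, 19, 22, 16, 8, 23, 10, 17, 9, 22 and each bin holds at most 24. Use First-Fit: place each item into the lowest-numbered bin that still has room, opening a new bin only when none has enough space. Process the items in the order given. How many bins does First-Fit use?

9

Put 21 in bin 1; 3 remain.
Put 7 in bin 2; 17 remain.
Put 10 in bin 2; 7 remain.
Put 6 in bin 2; 1 remain.
Put 19 in bin 3; 5 remain.
Put 22 in bin 4; 2 remain.
Put 16 in bin 5; 8 remain.
Put 8 in bin 5; 0 remain.
Put 23 in bin 6; 1 remain.
Put 10 in bin 7; 14 remain.
Put 17 in bin 8; 7 remain.
Put 9 in bin 7; 5 remain.
Put 22 in bin 9; 2 remain.
Final bins: [21] [7,10,6] [19] [22] [16,8] [23] [10,9] [17] [22].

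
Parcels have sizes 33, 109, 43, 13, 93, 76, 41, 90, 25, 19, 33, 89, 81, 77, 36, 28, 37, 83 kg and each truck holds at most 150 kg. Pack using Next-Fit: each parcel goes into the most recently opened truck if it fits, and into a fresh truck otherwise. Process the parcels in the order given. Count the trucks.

truck 1: place 33 kg, 117 kg left
truck 1: place 109 kg, 8 kg left
truck 2: place 43 kg, 107 kg left
truck 2: place 13 kg, 94 kg left
truck 2: place 93 kg, 1 kg left
truck 3: place 76 kg, 74 kg left
truck 3: place 41 kg, 33 kg left
truck 4: place 90 kg, 60 kg left
truck 4: place 25 kg, 35 kg left
truck 4: place 19 kg, 16 kg left
truck 5: place 33 kg, 117 kg left
truck 5: place 89 kg, 28 kg left
truck 6: place 81 kg, 69 kg left
truck 7: place 77 kg, 73 kg left
truck 7: place 36 kg, 37 kg left
truck 7: place 28 kg, 9 kg left
truck 8: place 37 kg, 113 kg left
truck 8: place 83 kg, 30 kg left
Final trucks: [33,109] [43,13,93] [76,41] [90,25,19] [33,89] [81] [77,36,28] [37,83].

8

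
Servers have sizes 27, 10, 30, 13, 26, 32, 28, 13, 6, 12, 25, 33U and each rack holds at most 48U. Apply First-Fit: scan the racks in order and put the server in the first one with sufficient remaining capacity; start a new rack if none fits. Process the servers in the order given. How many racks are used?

7

27U → rack 1 (remaining 21U)
10U → rack 1 (remaining 11U)
30U → rack 2 (remaining 18U)
13U → rack 2 (remaining 5U)
26U → rack 3 (remaining 22U)
32U → rack 4 (remaining 16U)
28U → rack 5 (remaining 20U)
13U → rack 3 (remaining 9U)
6U → rack 1 (remaining 5U)
12U → rack 4 (remaining 4U)
25U → rack 6 (remaining 23U)
33U → rack 7 (remaining 15U)
Final racks: [27,10,6] [30,13] [26,13] [32,12] [28] [25] [33].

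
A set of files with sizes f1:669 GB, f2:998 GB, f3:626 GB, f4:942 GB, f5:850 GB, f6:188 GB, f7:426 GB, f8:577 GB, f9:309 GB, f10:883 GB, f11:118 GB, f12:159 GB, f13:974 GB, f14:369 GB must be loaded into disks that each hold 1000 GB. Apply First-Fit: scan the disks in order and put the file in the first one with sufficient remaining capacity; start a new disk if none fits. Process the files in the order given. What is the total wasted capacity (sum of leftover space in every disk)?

912

disk 1: place f1 (669 GB), 331 GB left
disk 2: place f2 (998 GB), 2 GB left
disk 3: place f3 (626 GB), 374 GB left
disk 4: place f4 (942 GB), 58 GB left
disk 5: place f5 (850 GB), 150 GB left
disk 1: place f6 (188 GB), 143 GB left
disk 6: place f7 (426 GB), 574 GB left
disk 7: place f8 (577 GB), 423 GB left
disk 3: place f9 (309 GB), 65 GB left
disk 8: place f10 (883 GB), 117 GB left
disk 1: place f11 (118 GB), 25 GB left
disk 6: place f12 (159 GB), 415 GB left
disk 9: place f13 (974 GB), 26 GB left
disk 6: place f14 (369 GB), 46 GB left
9 disks × 1000 GB = 9000 GB; used 8088 GB; unused 912 GB.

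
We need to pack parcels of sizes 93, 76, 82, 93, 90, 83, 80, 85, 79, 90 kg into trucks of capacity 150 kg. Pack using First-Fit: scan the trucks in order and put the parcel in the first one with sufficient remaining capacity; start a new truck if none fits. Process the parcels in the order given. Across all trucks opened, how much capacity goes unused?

649

truck 1: place 93 kg, 57 kg left
truck 2: place 76 kg, 74 kg left
truck 3: place 82 kg, 68 kg left
truck 4: place 93 kg, 57 kg left
truck 5: place 90 kg, 60 kg left
truck 6: place 83 kg, 67 kg left
truck 7: place 80 kg, 70 kg left
truck 8: place 85 kg, 65 kg left
truck 9: place 79 kg, 71 kg left
truck 10: place 90 kg, 60 kg left
10 trucks × 150 kg = 1500 kg; used 851 kg; unused 649 kg.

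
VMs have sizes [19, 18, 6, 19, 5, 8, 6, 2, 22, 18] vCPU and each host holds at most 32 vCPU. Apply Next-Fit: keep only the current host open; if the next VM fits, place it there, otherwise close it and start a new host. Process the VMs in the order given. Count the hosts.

Put 19 vCPU in host 1; 13 vCPU remain.
Put 18 vCPU in host 2; 14 vCPU remain.
Put 6 vCPU in host 2; 8 vCPU remain.
Put 19 vCPU in host 3; 13 vCPU remain.
Put 5 vCPU in host 3; 8 vCPU remain.
Put 8 vCPU in host 3; 0 vCPU remain.
Put 6 vCPU in host 4; 26 vCPU remain.
Put 2 vCPU in host 4; 24 vCPU remain.
Put 22 vCPU in host 4; 2 vCPU remain.
Put 18 vCPU in host 5; 14 vCPU remain.

5 hosts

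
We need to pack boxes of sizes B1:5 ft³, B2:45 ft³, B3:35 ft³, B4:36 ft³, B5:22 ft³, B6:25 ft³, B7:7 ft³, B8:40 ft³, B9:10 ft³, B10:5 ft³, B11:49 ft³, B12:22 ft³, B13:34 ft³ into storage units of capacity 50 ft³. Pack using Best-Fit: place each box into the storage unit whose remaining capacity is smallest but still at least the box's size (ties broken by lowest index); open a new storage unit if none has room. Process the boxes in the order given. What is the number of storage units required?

8 storage units

Put B1 (5 ft³) in storage unit 1; 45 ft³ remain.
Put B2 (45 ft³) in storage unit 1; 0 ft³ remain.
Put B3 (35 ft³) in storage unit 2; 15 ft³ remain.
Put B4 (36 ft³) in storage unit 3; 14 ft³ remain.
Put B5 (22 ft³) in storage unit 4; 28 ft³ remain.
Put B6 (25 ft³) in storage unit 4; 3 ft³ remain.
Put B7 (7 ft³) in storage unit 3; 7 ft³ remain.
Put B8 (40 ft³) in storage unit 5; 10 ft³ remain.
Put B9 (10 ft³) in storage unit 5; 0 ft³ remain.
Put B10 (5 ft³) in storage unit 3; 2 ft³ remain.
Put B11 (49 ft³) in storage unit 6; 1 ft³ remain.
Put B12 (22 ft³) in storage unit 7; 28 ft³ remain.
Put B13 (34 ft³) in storage unit 8; 16 ft³ remain.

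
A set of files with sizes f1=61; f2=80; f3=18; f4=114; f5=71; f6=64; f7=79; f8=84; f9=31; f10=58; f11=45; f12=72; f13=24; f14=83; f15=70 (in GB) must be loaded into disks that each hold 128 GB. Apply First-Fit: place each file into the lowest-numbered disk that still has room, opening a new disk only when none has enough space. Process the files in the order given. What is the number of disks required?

f1 (61 GB) → disk 1 (remaining 67 GB)
f2 (80 GB) → disk 2 (remaining 48 GB)
f3 (18 GB) → disk 1 (remaining 49 GB)
f4 (114 GB) → disk 3 (remaining 14 GB)
f5 (71 GB) → disk 4 (remaining 57 GB)
f6 (64 GB) → disk 5 (remaining 64 GB)
f7 (79 GB) → disk 6 (remaining 49 GB)
f8 (84 GB) → disk 7 (remaining 44 GB)
f9 (31 GB) → disk 1 (remaining 18 GB)
f10 (58 GB) → disk 5 (remaining 6 GB)
f11 (45 GB) → disk 2 (remaining 3 GB)
f12 (72 GB) → disk 8 (remaining 56 GB)
f13 (24 GB) → disk 4 (remaining 33 GB)
f14 (83 GB) → disk 9 (remaining 45 GB)
f15 (70 GB) → disk 10 (remaining 58 GB)
Final disks: [61,18,31] [80,45] [114] [71,24] [64,58] [79] [84] [72] [83] [70].

10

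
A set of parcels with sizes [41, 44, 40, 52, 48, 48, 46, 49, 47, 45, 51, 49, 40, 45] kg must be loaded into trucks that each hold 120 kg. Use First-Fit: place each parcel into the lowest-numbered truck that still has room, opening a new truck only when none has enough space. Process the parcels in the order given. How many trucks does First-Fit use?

41 kg → truck 1 (remaining 79 kg)
44 kg → truck 1 (remaining 35 kg)
40 kg → truck 2 (remaining 80 kg)
52 kg → truck 2 (remaining 28 kg)
48 kg → truck 3 (remaining 72 kg)
48 kg → truck 3 (remaining 24 kg)
46 kg → truck 4 (remaining 74 kg)
49 kg → truck 4 (remaining 25 kg)
47 kg → truck 5 (remaining 73 kg)
45 kg → truck 5 (remaining 28 kg)
51 kg → truck 6 (remaining 69 kg)
49 kg → truck 6 (remaining 20 kg)
40 kg → truck 7 (remaining 80 kg)
45 kg → truck 7 (remaining 35 kg)

7 trucks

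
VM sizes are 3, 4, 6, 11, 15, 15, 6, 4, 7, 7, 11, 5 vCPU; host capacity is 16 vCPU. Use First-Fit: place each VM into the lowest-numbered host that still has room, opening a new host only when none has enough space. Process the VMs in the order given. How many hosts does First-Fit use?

7 hosts

3 vCPU → host 1 (remaining 13 vCPU)
4 vCPU → host 1 (remaining 9 vCPU)
6 vCPU → host 1 (remaining 3 vCPU)
11 vCPU → host 2 (remaining 5 vCPU)
15 vCPU → host 3 (remaining 1 vCPU)
15 vCPU → host 4 (remaining 1 vCPU)
6 vCPU → host 5 (remaining 10 vCPU)
4 vCPU → host 2 (remaining 1 vCPU)
7 vCPU → host 5 (remaining 3 vCPU)
7 vCPU → host 6 (remaining 9 vCPU)
11 vCPU → host 7 (remaining 5 vCPU)
5 vCPU → host 6 (remaining 4 vCPU)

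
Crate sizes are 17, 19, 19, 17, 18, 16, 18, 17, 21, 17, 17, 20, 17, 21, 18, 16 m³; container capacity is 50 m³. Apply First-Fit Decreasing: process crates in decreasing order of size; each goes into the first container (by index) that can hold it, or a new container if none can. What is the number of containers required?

Sorted descending: 21, 21, 20, 19, 19, 18, 18, 18, 17, 17, 17, 17, 17, 17, 16, 16.
Put 21 m³ in container 1; 29 m³ remain.
Put 21 m³ in container 1; 8 m³ remain.
Put 20 m³ in container 2; 30 m³ remain.
Put 19 m³ in container 2; 11 m³ remain.
Put 19 m³ in container 3; 31 m³ remain.
Put 18 m³ in container 3; 13 m³ remain.
Put 18 m³ in container 4; 32 m³ remain.
Put 18 m³ in container 4; 14 m³ remain.
Put 17 m³ in container 5; 33 m³ remain.
Put 17 m³ in container 5; 16 m³ remain.
Put 17 m³ in container 6; 33 m³ remain.
Put 17 m³ in container 6; 16 m³ remain.
Put 17 m³ in container 7; 33 m³ remain.
Put 17 m³ in container 7; 16 m³ remain.
Put 16 m³ in container 5; 0 m³ remain.
Put 16 m³ in container 6; 0 m³ remain.
Final containers: [21,21] [20,19] [19,18] [18,18] [17,17,16] [17,17,16] [17,17].

7 containers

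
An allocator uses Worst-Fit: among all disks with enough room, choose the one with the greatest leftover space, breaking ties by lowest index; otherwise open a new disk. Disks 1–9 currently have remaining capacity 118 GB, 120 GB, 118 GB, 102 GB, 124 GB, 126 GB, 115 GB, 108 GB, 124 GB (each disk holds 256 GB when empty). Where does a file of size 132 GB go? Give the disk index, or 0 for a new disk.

0

No disk has ≥ 132 GB free, so a new disk is opened.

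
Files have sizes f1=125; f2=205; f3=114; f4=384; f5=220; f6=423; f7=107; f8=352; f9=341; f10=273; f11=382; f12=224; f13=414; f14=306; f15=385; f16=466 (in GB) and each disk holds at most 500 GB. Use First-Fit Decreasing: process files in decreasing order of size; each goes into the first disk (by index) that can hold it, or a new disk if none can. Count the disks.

11

Sorted descending: 466, 423, 414, 385, 384, 382, 352, 341, 306, 273, 224, 220, 205, 125, 114, 107.
Put 466 GB in disk 1; 34 GB remain.
Put 423 GB in disk 2; 77 GB remain.
Put 414 GB in disk 3; 86 GB remain.
Put 385 GB in disk 4; 115 GB remain.
Put 384 GB in disk 5; 116 GB remain.
Put 382 GB in disk 6; 118 GB remain.
Put 352 GB in disk 7; 148 GB remain.
Put 341 GB in disk 8; 159 GB remain.
Put 306 GB in disk 9; 194 GB remain.
Put 273 GB in disk 10; 227 GB remain.
Put 224 GB in disk 10; 3 GB remain.
Put 220 GB in disk 11; 280 GB remain.
Put 205 GB in disk 11; 75 GB remain.
Put 125 GB in disk 7; 23 GB remain.
Put 114 GB in disk 4; 1 GB remain.
Put 107 GB in disk 5; 9 GB remain.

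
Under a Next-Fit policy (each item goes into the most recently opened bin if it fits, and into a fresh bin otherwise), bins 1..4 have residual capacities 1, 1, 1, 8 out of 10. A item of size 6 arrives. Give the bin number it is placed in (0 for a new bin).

Next-Fit only looks at bin 4, which has 8 free.
6 fits there.

4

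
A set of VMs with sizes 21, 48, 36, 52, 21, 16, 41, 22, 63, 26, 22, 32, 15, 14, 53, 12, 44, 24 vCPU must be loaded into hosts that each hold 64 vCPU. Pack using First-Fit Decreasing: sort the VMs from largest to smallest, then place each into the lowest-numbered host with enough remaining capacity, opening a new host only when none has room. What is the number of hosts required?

10 hosts

Sorted descending: 63, 53, 52, 48, 44, 41, 36, 32, 26, 24, 22, 22, 21, 21, 16, 15, 14, 12.
host 1: place 63 vCPU, 1 vCPU left
host 2: place 53 vCPU, 11 vCPU left
host 3: place 52 vCPU, 12 vCPU left
host 4: place 48 vCPU, 16 vCPU left
host 5: place 44 vCPU, 20 vCPU left
host 6: place 41 vCPU, 23 vCPU left
host 7: place 36 vCPU, 28 vCPU left
host 8: place 32 vCPU, 32 vCPU left
host 7: place 26 vCPU, 2 vCPU left
host 8: place 24 vCPU, 8 vCPU left
host 6: place 22 vCPU, 1 vCPU left
host 9: place 22 vCPU, 42 vCPU left
host 9: place 21 vCPU, 21 vCPU left
host 9: place 21 vCPU, 0 vCPU left
host 4: place 16 vCPU, 0 vCPU left
host 5: place 15 vCPU, 5 vCPU left
host 10: place 14 vCPU, 50 vCPU left
host 3: place 12 vCPU, 0 vCPU left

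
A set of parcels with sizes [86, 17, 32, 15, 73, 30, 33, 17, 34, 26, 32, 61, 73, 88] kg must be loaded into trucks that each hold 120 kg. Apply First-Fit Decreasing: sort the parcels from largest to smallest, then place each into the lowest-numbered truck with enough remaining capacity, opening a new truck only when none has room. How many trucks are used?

Sorted descending: 88, 86, 73, 73, 61, 34, 33, 32, 32, 30, 26, 17, 17, 15.
truck 1: place 88 kg, 32 kg left
truck 2: place 86 kg, 34 kg left
truck 3: place 73 kg, 47 kg left
truck 4: place 73 kg, 47 kg left
truck 5: place 61 kg, 59 kg left
truck 2: place 34 kg, 0 kg left
truck 3: place 33 kg, 14 kg left
truck 1: place 32 kg, 0 kg left
truck 4: place 32 kg, 15 kg left
truck 5: place 30 kg, 29 kg left
truck 5: place 26 kg, 3 kg left
truck 6: place 17 kg, 103 kg left
truck 6: place 17 kg, 86 kg left
truck 4: place 15 kg, 0 kg left
Final trucks: [88,32] [86,34] [73,33] [73,32,15] [61,30,26] [17,17].

6 trucks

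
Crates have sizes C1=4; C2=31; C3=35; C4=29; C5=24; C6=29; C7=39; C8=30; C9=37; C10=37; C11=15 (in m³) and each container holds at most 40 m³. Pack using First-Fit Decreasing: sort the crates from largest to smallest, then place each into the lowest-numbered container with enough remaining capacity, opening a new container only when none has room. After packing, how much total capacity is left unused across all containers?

Sorted descending: 39, 37, 37, 35, 31, 30, 29, 29, 24, 15, 4.
39 m³ → container 1 (remaining 1 m³)
37 m³ → container 2 (remaining 3 m³)
37 m³ → container 3 (remaining 3 m³)
35 m³ → container 4 (remaining 5 m³)
31 m³ → container 5 (remaining 9 m³)
30 m³ → container 6 (remaining 10 m³)
29 m³ → container 7 (remaining 11 m³)
29 m³ → container 8 (remaining 11 m³)
24 m³ → container 9 (remaining 16 m³)
15 m³ → container 9 (remaining 1 m³)
4 m³ → container 4 (remaining 1 m³)
9 containers × 40 m³ = 360 m³; used 310 m³; unused 50 m³.

50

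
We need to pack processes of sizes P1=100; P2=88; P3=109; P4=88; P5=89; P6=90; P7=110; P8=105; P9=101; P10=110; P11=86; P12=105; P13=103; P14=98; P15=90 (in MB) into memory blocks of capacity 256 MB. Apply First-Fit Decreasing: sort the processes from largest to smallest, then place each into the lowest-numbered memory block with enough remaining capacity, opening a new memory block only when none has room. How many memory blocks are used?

8

Sorted descending: 110, 110, 109, 105, 105, 103, 101, 100, 98, 90, 90, 89, 88, 88, 86.
110 MB → memory block 1 (remaining 146 MB)
110 MB → memory block 1 (remaining 36 MB)
109 MB → memory block 2 (remaining 147 MB)
105 MB → memory block 2 (remaining 42 MB)
105 MB → memory block 3 (remaining 151 MB)
103 MB → memory block 3 (remaining 48 MB)
101 MB → memory block 4 (remaining 155 MB)
100 MB → memory block 4 (remaining 55 MB)
98 MB → memory block 5 (remaining 158 MB)
90 MB → memory block 5 (remaining 68 MB)
90 MB → memory block 6 (remaining 166 MB)
89 MB → memory block 6 (remaining 77 MB)
88 MB → memory block 7 (remaining 168 MB)
88 MB → memory block 7 (remaining 80 MB)
86 MB → memory block 8 (remaining 170 MB)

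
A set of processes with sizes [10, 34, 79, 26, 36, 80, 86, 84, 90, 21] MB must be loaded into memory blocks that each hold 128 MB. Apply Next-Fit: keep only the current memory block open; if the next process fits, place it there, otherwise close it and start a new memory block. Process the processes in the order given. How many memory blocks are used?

memory block 1: place 10 MB, 118 MB left
memory block 1: place 34 MB, 84 MB left
memory block 1: place 79 MB, 5 MB left
memory block 2: place 26 MB, 102 MB left
memory block 2: place 36 MB, 66 MB left
memory block 3: place 80 MB, 48 MB left
memory block 4: place 86 MB, 42 MB left
memory block 5: place 84 MB, 44 MB left
memory block 6: place 90 MB, 38 MB left
memory block 6: place 21 MB, 17 MB left
Final memory blocks: [10,34,79] [26,36] [80] [86] [84] [90,21].

6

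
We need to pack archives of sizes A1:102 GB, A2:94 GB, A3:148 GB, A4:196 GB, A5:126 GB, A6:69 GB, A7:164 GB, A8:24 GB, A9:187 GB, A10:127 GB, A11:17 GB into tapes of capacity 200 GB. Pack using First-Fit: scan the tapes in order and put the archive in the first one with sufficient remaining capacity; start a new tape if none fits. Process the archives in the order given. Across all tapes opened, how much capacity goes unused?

146

A1 (102 GB) → tape 1 (remaining 98 GB)
A2 (94 GB) → tape 1 (remaining 4 GB)
A3 (148 GB) → tape 2 (remaining 52 GB)
A4 (196 GB) → tape 3 (remaining 4 GB)
A5 (126 GB) → tape 4 (remaining 74 GB)
A6 (69 GB) → tape 4 (remaining 5 GB)
A7 (164 GB) → tape 5 (remaining 36 GB)
A8 (24 GB) → tape 2 (remaining 28 GB)
A9 (187 GB) → tape 6 (remaining 13 GB)
A10 (127 GB) → tape 7 (remaining 73 GB)
A11 (17 GB) → tape 2 (remaining 11 GB)
7 tapes × 200 GB = 1400 GB; used 1254 GB; unused 146 GB.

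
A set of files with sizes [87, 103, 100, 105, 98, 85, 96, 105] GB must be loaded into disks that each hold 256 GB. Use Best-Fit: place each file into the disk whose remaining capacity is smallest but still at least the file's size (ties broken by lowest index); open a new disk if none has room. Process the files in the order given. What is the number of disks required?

4 disks

Put 87 GB in disk 1; 169 GB remain.
Put 103 GB in disk 1; 66 GB remain.
Put 100 GB in disk 2; 156 GB remain.
Put 105 GB in disk 2; 51 GB remain.
Put 98 GB in disk 3; 158 GB remain.
Put 85 GB in disk 3; 73 GB remain.
Put 96 GB in disk 4; 160 GB remain.
Put 105 GB in disk 4; 55 GB remain.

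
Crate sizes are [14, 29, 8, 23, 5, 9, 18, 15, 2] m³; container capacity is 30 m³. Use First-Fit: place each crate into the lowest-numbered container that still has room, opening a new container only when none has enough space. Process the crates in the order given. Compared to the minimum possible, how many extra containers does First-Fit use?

First-Fit: [14,8,5,2] [29] [23] [9,18] [15] → 5 containers.
Total size 123 m³; any packing needs at least ⌈123/30⌉ = 5 containers.
So 5 is already optimal.

0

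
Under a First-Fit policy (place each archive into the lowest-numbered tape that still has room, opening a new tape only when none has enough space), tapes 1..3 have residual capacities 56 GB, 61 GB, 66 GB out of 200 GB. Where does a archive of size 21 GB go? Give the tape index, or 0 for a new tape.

1

Tapes with room: tape 1 (56 GB), tape 2 (61 GB), tape 3 (66 GB).
The first with room is tape 1.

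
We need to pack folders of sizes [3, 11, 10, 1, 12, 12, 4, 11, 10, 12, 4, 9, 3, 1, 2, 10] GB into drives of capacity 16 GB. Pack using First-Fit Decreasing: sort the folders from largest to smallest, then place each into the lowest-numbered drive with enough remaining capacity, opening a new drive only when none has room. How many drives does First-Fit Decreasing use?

Sorted descending: 12, 12, 12, 11, 11, 10, 10, 10, 9, 4, 4, 3, 3, 2, 1, 1.
Put 12 GB in drive 1; 4 GB remain.
Put 12 GB in drive 2; 4 GB remain.
Put 12 GB in drive 3; 4 GB remain.
Put 11 GB in drive 4; 5 GB remain.
Put 11 GB in drive 5; 5 GB remain.
Put 10 GB in drive 6; 6 GB remain.
Put 10 GB in drive 7; 6 GB remain.
Put 10 GB in drive 8; 6 GB remain.
Put 9 GB in drive 9; 7 GB remain.
Put 4 GB in drive 1; 0 GB remain.
Put 4 GB in drive 2; 0 GB remain.
Put 3 GB in drive 3; 1 GB remain.
Put 3 GB in drive 4; 2 GB remain.
Put 2 GB in drive 4; 0 GB remain.
Put 1 GB in drive 3; 0 GB remain.
Put 1 GB in drive 5; 4 GB remain.
Final drives: [12,4] [12,4] [12,3,1] [11,3,2] [11,1] [10] [10] [10] [9].

9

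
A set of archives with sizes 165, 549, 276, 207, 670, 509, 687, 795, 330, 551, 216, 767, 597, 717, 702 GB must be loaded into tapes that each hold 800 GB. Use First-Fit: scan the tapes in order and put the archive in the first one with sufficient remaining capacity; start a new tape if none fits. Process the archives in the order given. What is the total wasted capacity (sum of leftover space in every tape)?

165 GB → tape 1 (remaining 635 GB)
549 GB → tape 1 (remaining 86 GB)
276 GB → tape 2 (remaining 524 GB)
207 GB → tape 2 (remaining 317 GB)
670 GB → tape 3 (remaining 130 GB)
509 GB → tape 4 (remaining 291 GB)
687 GB → tape 5 (remaining 113 GB)
795 GB → tape 6 (remaining 5 GB)
330 GB → tape 7 (remaining 470 GB)
551 GB → tape 8 (remaining 249 GB)
216 GB → tape 2 (remaining 101 GB)
767 GB → tape 9 (remaining 33 GB)
597 GB → tape 10 (remaining 203 GB)
717 GB → tape 11 (remaining 83 GB)
702 GB → tape 12 (remaining 98 GB)
12 tapes × 800 GB = 9600 GB; used 7738 GB; unused 1862 GB.

1862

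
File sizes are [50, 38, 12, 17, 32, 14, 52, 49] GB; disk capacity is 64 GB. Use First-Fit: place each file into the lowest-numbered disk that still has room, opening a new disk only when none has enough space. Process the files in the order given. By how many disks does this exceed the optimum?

First-Fit: [50,12] [38,17] [32,14] [52] [49] → 5 disks.
Total size 264 GB; any packing needs at least ⌈264/64⌉ = 5 disks.
So 5 is already optimal.

0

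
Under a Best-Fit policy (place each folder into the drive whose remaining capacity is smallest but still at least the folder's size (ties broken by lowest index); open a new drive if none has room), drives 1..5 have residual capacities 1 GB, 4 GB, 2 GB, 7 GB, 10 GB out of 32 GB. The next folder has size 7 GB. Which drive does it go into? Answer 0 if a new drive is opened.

4

Drives with room: drive 4 (7 GB), drive 5 (10 GB).
Tightest fit is drive 4 with 7 GB free.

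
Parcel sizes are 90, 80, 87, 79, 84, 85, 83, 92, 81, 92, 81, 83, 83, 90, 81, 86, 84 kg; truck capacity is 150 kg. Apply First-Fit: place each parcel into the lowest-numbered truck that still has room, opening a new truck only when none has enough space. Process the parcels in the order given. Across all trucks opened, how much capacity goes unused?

Put 90 kg in truck 1; 60 kg remain.
Put 80 kg in truck 2; 70 kg remain.
Put 87 kg in truck 3; 63 kg remain.
Put 79 kg in truck 4; 71 kg remain.
Put 84 kg in truck 5; 66 kg remain.
Put 85 kg in truck 6; 65 kg remain.
Put 83 kg in truck 7; 67 kg remain.
Put 92 kg in truck 8; 58 kg remain.
Put 81 kg in truck 9; 69 kg remain.
Put 92 kg in truck 10; 58 kg remain.
Put 81 kg in truck 11; 69 kg remain.
Put 83 kg in truck 12; 67 kg remain.
Put 83 kg in truck 13; 67 kg remain.
Put 90 kg in truck 14; 60 kg remain.
Put 81 kg in truck 15; 69 kg remain.
Put 86 kg in truck 16; 64 kg remain.
Put 84 kg in truck 17; 66 kg remain.
17 trucks × 150 kg = 2550 kg; used 1441 kg; unused 1109 kg.

1109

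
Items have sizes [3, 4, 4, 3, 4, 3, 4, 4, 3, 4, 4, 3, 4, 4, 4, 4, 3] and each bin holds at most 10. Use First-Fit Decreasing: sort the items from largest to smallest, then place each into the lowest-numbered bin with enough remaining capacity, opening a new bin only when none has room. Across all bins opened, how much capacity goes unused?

18

Sorted descending: 4, 4, 4, 4, 4, 4, 4, 4, 4, 4, 4, 3, 3, 3, 3, 3, 3.
Put 4 in bin 1; 6 remain.
Put 4 in bin 1; 2 remain.
Put 4 in bin 2; 6 remain.
Put 4 in bin 2; 2 remain.
Put 4 in bin 3; 6 remain.
Put 4 in bin 3; 2 remain.
Put 4 in bin 4; 6 remain.
Put 4 in bin 4; 2 remain.
Put 4 in bin 5; 6 remain.
Put 4 in bin 5; 2 remain.
Put 4 in bin 6; 6 remain.
Put 3 in bin 6; 3 remain.
Put 3 in bin 6; 0 remain.
Put 3 in bin 7; 7 remain.
Put 3 in bin 7; 4 remain.
Put 3 in bin 7; 1 remain.
Put 3 in bin 8; 7 remain.
8 bins × 10 = 80; used 62; unused 18.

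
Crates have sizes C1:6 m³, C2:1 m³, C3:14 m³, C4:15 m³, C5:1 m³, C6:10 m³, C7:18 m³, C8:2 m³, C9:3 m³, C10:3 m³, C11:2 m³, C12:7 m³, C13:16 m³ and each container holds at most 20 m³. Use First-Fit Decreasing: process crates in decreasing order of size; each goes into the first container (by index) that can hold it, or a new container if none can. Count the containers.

5 containers

Sorted descending: 18, 16, 15, 14, 10, 7, 6, 3, 3, 2, 2, 1, 1.
container 1: place 18 m³, 2 m³ left
container 2: place 16 m³, 4 m³ left
container 3: place 15 m³, 5 m³ left
container 4: place 14 m³, 6 m³ left
container 5: place 10 m³, 10 m³ left
container 5: place 7 m³, 3 m³ left
container 4: place 6 m³, 0 m³ left
container 2: place 3 m³, 1 m³ left
container 3: place 3 m³, 2 m³ left
container 1: place 2 m³, 0 m³ left
container 3: place 2 m³, 0 m³ left
container 2: place 1 m³, 0 m³ left
container 5: place 1 m³, 2 m³ left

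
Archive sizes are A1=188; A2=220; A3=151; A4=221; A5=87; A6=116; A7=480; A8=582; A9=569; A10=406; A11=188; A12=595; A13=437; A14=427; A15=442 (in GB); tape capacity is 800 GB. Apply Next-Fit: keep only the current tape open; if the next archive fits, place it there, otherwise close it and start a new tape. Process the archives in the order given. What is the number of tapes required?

9 tapes

Put A1 (188 GB) in tape 1; 612 GB remain.
Put A2 (220 GB) in tape 1; 392 GB remain.
Put A3 (151 GB) in tape 1; 241 GB remain.
Put A4 (221 GB) in tape 1; 20 GB remain.
Put A5 (87 GB) in tape 2; 713 GB remain.
Put A6 (116 GB) in tape 2; 597 GB remain.
Put A7 (480 GB) in tape 2; 117 GB remain.
Put A8 (582 GB) in tape 3; 218 GB remain.
Put A9 (569 GB) in tape 4; 231 GB remain.
Put A10 (406 GB) in tape 5; 394 GB remain.
Put A11 (188 GB) in tape 5; 206 GB remain.
Put A12 (595 GB) in tape 6; 205 GB remain.
Put A13 (437 GB) in tape 7; 363 GB remain.
Put A14 (427 GB) in tape 8; 373 GB remain.
Put A15 (442 GB) in tape 9; 358 GB remain.
Final tapes: [188,220,151,221] [87,116,480] [582] [569] [406,188] [595] [437] [427] [442].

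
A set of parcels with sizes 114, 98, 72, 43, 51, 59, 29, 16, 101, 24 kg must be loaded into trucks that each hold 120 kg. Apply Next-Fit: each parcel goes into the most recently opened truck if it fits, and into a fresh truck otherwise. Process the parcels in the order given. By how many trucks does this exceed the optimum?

Next-Fit: [114] [98] [72,43] [51,59] [29,16] [101] [24] → 7 trucks.
Total size 607 kg; any packing needs at least ⌈607/120⌉ = 6 trucks.
An optimal packing achieves that bound: [114] [101,16] [98] [72,43] [59,51] [29,24] → 6 trucks.
Excess: 7 − 6 = 1.

1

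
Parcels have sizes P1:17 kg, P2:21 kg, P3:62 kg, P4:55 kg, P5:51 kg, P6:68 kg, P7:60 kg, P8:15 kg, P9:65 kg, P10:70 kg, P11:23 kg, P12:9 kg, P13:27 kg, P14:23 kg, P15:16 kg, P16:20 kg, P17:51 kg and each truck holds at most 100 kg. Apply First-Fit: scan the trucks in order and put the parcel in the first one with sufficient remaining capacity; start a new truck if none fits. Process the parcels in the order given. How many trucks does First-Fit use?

truck 1: place P1 (17 kg), 83 kg left
truck 1: place P2 (21 kg), 62 kg left
truck 1: place P3 (62 kg), 0 kg left
truck 2: place P4 (55 kg), 45 kg left
truck 3: place P5 (51 kg), 49 kg left
truck 4: place P6 (68 kg), 32 kg left
truck 5: place P7 (60 kg), 40 kg left
truck 2: place P8 (15 kg), 30 kg left
truck 6: place P9 (65 kg), 35 kg left
truck 7: place P10 (70 kg), 30 kg left
truck 2: place P11 (23 kg), 7 kg left
truck 3: place P12 (9 kg), 40 kg left
truck 3: place P13 (27 kg), 13 kg left
truck 4: place P14 (23 kg), 9 kg left
truck 5: place P15 (16 kg), 24 kg left
truck 5: place P16 (20 kg), 4 kg left
truck 8: place P17 (51 kg), 49 kg left
Final trucks: [17,21,62] [55,15,23] [51,9,27] [68,23] [60,16,20] [65] [70] [51].

8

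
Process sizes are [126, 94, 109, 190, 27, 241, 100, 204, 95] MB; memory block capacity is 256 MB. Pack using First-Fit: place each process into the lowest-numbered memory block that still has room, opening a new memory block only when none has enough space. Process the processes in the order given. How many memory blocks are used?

6 memory blocks

126 MB → memory block 1 (remaining 130 MB)
94 MB → memory block 1 (remaining 36 MB)
109 MB → memory block 2 (remaining 147 MB)
190 MB → memory block 3 (remaining 66 MB)
27 MB → memory block 1 (remaining 9 MB)
241 MB → memory block 4 (remaining 15 MB)
100 MB → memory block 2 (remaining 47 MB)
204 MB → memory block 5 (remaining 52 MB)
95 MB → memory block 6 (remaining 161 MB)
Final memory blocks: [126,94,27] [109,100] [190] [241] [204] [95].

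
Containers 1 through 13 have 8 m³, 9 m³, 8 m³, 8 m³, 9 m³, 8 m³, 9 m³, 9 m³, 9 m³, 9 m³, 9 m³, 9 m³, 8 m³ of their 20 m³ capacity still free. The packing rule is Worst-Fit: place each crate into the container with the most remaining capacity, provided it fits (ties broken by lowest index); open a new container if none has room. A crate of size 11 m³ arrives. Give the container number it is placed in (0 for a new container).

0

No container has ≥ 11 m³ free, so a new container is opened.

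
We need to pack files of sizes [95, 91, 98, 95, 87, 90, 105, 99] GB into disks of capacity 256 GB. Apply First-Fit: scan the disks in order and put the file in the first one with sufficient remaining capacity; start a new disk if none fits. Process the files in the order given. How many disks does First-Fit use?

4

95 GB → disk 1 (remaining 161 GB)
91 GB → disk 1 (remaining 70 GB)
98 GB → disk 2 (remaining 158 GB)
95 GB → disk 2 (remaining 63 GB)
87 GB → disk 3 (remaining 169 GB)
90 GB → disk 3 (remaining 79 GB)
105 GB → disk 4 (remaining 151 GB)
99 GB → disk 4 (remaining 52 GB)
Final disks: [95,91] [98,95] [87,90] [105,99].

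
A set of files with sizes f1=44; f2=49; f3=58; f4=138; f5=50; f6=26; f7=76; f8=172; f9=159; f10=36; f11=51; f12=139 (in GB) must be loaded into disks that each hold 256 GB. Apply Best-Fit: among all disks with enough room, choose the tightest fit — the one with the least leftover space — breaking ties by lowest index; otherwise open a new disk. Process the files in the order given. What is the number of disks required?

disk 1: place f1 (44 GB), 212 GB left
disk 1: place f2 (49 GB), 163 GB left
disk 1: place f3 (58 GB), 105 GB left
disk 2: place f4 (138 GB), 118 GB left
disk 1: place f5 (50 GB), 55 GB left
disk 1: place f6 (26 GB), 29 GB left
disk 2: place f7 (76 GB), 42 GB left
disk 3: place f8 (172 GB), 84 GB left
disk 4: place f9 (159 GB), 97 GB left
disk 2: place f10 (36 GB), 6 GB left
disk 3: place f11 (51 GB), 33 GB left
disk 5: place f12 (139 GB), 117 GB left

5 disks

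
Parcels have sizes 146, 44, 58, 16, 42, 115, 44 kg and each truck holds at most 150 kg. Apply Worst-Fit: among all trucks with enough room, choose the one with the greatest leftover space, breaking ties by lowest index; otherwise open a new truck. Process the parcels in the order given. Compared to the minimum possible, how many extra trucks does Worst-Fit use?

0

Worst-Fit: [146] [44,58,16] [42,44] [115] → 4 trucks.
Total size 465 kg; any packing needs at least ⌈465/150⌉ = 4 trucks.
So 4 is already optimal.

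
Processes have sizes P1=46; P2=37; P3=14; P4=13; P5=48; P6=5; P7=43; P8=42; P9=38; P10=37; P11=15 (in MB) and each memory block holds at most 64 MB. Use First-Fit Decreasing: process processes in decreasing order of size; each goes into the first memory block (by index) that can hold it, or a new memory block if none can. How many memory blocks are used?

7 memory blocks

Sorted descending: 48, 46, 43, 42, 38, 37, 37, 15, 14, 13, 5.
memory block 1: place 48 MB, 16 MB left
memory block 2: place 46 MB, 18 MB left
memory block 3: place 43 MB, 21 MB left
memory block 4: place 42 MB, 22 MB left
memory block 5: place 38 MB, 26 MB left
memory block 6: place 37 MB, 27 MB left
memory block 7: place 37 MB, 27 MB left
memory block 1: place 15 MB, 1 MB left
memory block 2: place 14 MB, 4 MB left
memory block 3: place 13 MB, 8 MB left
memory block 3: place 5 MB, 3 MB left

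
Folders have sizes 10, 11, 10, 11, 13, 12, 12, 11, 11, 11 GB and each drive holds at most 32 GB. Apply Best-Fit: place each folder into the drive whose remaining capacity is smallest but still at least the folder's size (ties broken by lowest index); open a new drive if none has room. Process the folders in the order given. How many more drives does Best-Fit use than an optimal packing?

Best-Fit: [10,11,10] [11,13] [12,12] [11,11] [11] → 5 drives.
Total size 112 GB; any packing needs at least ⌈112/32⌉ = 4 drives.
An optimal packing achieves that bound: [13,12] [12,11] [11,11,10] [11,11,10] → 4 drives.
Excess: 5 − 4 = 1.

1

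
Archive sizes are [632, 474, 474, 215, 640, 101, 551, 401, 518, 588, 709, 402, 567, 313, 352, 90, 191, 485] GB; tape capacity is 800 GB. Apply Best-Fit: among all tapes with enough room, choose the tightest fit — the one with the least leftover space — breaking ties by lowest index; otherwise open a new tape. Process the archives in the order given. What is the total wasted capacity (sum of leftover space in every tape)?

1897

Put 632 GB in tape 1; 168 GB remain.
Put 474 GB in tape 2; 326 GB remain.
Put 474 GB in tape 3; 326 GB remain.
Put 215 GB in tape 2; 111 GB remain.
Put 640 GB in tape 4; 160 GB remain.
Put 101 GB in tape 2; 10 GB remain.
Put 551 GB in tape 5; 249 GB remain.
Put 401 GB in tape 6; 399 GB remain.
Put 518 GB in tape 7; 282 GB remain.
Put 588 GB in tape 8; 212 GB remain.
Put 709 GB in tape 9; 91 GB remain.
Put 402 GB in tape 10; 398 GB remain.
Put 567 GB in tape 11; 233 GB remain.
Put 313 GB in tape 3; 13 GB remain.
Put 352 GB in tape 10; 46 GB remain.
Put 90 GB in tape 9; 1 GB remain.
Put 191 GB in tape 8; 21 GB remain.
Put 485 GB in tape 12; 315 GB remain.
12 tapes × 800 GB = 9600 GB; used 7703 GB; unused 1897 GB.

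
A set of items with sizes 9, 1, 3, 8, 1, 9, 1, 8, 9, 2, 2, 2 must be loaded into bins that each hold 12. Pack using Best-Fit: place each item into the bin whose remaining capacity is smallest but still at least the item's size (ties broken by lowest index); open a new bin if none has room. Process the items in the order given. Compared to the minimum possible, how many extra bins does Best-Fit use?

Best-Fit: [9,1,1] [3,8,1] [9,2] [8,2] [9,2] → 5 bins.
Total size 55; any packing needs at least ⌈55/12⌉ = 5 bins.
So 5 is already optimal.

0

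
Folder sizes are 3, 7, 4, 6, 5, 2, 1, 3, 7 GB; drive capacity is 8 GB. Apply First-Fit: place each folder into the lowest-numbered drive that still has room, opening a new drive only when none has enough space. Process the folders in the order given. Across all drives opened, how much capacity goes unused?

drive 1: place 3 GB, 5 GB left
drive 2: place 7 GB, 1 GB left
drive 1: place 4 GB, 1 GB left
drive 3: place 6 GB, 2 GB left
drive 4: place 5 GB, 3 GB left
drive 3: place 2 GB, 0 GB left
drive 1: place 1 GB, 0 GB left
drive 4: place 3 GB, 0 GB left
drive 5: place 7 GB, 1 GB left
5 drives × 8 GB = 40 GB; used 38 GB; unused 2 GB.

2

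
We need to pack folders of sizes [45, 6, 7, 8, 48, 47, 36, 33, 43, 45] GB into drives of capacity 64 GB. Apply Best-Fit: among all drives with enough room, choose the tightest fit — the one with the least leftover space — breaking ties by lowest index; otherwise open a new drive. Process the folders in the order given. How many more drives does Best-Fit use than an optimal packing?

Best-Fit: [45,6,7] [8,48] [47] [36] [33] [43] [45] → 7 drives.
7 folders exceed 32 GB (half the capacity), and no two of those can share a drive, so at least 7 drives are needed.
So 7 is already optimal.

0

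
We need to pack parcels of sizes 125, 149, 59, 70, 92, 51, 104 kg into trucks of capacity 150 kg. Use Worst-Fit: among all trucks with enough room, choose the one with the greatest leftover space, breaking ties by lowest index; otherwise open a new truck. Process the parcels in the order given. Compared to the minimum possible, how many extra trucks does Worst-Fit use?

0

Worst-Fit: [125] [149] [59,70] [92,51] [104] → 5 trucks.
Total size 650 kg; any packing needs at least ⌈650/150⌉ = 5 trucks.
So 5 is already optimal.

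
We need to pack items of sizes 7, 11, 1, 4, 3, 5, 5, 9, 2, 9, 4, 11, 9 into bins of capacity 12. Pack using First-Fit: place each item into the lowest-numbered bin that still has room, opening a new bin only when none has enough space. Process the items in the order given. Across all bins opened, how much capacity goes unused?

Put 7 in bin 1; 5 remain.
Put 11 in bin 2; 1 remain.
Put 1 in bin 1; 4 remain.
Put 4 in bin 1; 0 remain.
Put 3 in bin 3; 9 remain.
Put 5 in bin 3; 4 remain.
Put 5 in bin 4; 7 remain.
Put 9 in bin 5; 3 remain.
Put 2 in bin 3; 2 remain.
Put 9 in bin 6; 3 remain.
Put 4 in bin 4; 3 remain.
Put 11 in bin 7; 1 remain.
Put 9 in bin 8; 3 remain.
8 bins × 12 = 96; used 80; unused 16.

16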